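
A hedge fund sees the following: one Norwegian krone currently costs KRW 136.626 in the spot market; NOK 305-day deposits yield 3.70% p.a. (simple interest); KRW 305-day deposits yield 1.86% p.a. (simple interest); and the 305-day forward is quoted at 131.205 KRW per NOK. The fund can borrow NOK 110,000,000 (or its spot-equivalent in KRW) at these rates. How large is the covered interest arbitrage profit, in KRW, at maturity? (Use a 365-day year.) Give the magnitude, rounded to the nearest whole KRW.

T = 305/365 years.
Route A — deposit NOK, sell forward: 110,000,000 × 1.030917808219 × 131.205 = KRW 14,878,772,813.01.
Route B — convert at spot, deposit KRW: 110,000,000 × 136.626 × 1.015542465753 = KRW 15,262,445,541.86.
The quoted forward undervalues NOK, so borrow NOK, convert to KRW at spot, deposit the KRW at 1.86%, and buy NOK forward at 131.205 to cover the loan.
Arbitrage profit = |14,878,772,813.01 − 15,262,445,541.86| = KRW 383,672,729.

KRW 383,672,729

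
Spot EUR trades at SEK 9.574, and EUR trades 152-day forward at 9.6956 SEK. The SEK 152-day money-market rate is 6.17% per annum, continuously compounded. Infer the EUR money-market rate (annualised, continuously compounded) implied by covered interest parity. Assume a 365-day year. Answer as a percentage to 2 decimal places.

T = 152/365 years.
CIP gives F = S · g_SEK/g_EUR, so g_SEK/g_EUR = 9.6956/9.574 = 1.0127011.
The SEK side grows by e^(0.0617×152/365) = 1.0260272.
That pins the EUR growth at 1.013159.
r = ln(1.013159)/(152/365) = 0.031393 → 3.14%.

3.14%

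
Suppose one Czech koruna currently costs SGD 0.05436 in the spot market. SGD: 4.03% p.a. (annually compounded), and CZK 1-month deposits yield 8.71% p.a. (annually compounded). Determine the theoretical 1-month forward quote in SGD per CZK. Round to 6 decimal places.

0.054161

T = 1/12 years.
SGD accumulates by (1 + 0.0403)^(1/12) = 1.0032979.
CZK growth factor: (1 + 0.0871)^(1/12) = 1.0069837.
CIP: F = S · (grow SGD)/(grow CZK) = 0.05436 × 1.0032979/1.0069837 = 0.05416103 SGD per CZK.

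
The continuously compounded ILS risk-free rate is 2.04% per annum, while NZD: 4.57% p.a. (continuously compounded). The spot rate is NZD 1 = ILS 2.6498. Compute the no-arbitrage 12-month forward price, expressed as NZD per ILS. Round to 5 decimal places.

T = 1 year.
ILS accumulates by e^(0.0204×1) = 1.0206095.
Growth of 1 NZD over T: e^(0.0457×1) = 1.0467603.
Forward (ILS per NZD) = 2.6498 × 1.0206095 / 1.0467603 = 2.583601.
Quoted the other way: 1/2.583601 = 0.38706 NZD per ILS.

0.38706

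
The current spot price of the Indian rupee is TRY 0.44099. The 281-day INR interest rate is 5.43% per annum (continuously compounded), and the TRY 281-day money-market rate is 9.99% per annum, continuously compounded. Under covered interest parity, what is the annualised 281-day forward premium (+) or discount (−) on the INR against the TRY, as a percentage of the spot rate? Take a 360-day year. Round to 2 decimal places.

T = 281/360 years.
CIP forward (TRY per INR) = 0.44099 × 1.0810983/1.0432952 = 0.45696898.
Annualised premium = (F − S)/S × (1/T) = (0.45696898 − 0.44099)/0.44099 ÷ (281/360) = 4.64%.

+4.64%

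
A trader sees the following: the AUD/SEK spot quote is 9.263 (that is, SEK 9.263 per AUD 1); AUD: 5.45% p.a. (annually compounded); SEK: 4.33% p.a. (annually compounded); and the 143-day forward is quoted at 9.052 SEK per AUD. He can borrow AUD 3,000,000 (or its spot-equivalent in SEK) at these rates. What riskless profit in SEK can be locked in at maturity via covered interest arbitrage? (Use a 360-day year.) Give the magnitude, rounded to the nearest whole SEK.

SEK 526,361

T = 143/360 years.
Invest the AUD and cover forward: 3,000,000 × 1.0213030182 × 9.052 = SEK 27,734,504.76.
Convert at spot and invest in SEK: 3,000,000 × 9.263 × 1.0169803141 = SEK 28,260,865.95.
The quoted forward undervalues AUD, so borrow AUD, convert to SEK at spot, deposit the SEK at 4.33%, and buy AUD forward at 9.052 to cover the loan.
The gap between the two covered legs is SEK 526,361.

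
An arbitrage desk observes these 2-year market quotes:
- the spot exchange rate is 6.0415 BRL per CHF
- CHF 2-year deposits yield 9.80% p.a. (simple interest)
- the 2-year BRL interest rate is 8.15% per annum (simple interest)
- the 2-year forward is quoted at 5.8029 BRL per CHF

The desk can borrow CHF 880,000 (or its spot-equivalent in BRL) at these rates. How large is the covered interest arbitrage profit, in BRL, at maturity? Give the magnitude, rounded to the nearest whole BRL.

BRL 75,677

T = 2 years.
Keep in CHF, deliver into the forward: 880,000·1.196000·5.8029 = BRL 6,107,436.19.
Swap to BRL now, deposit: 880,000·6.0415·1.163000 = BRL 6,183,112.76.
The quoted forward undervalues CHF, so borrow CHF, convert to BRL at spot, deposit the BRL at 8.15%, and buy CHF forward at 5.8029 to cover the loan.
Arbitrage profit = |6,107,436.19 − 6,183,112.76| = BRL 75,677.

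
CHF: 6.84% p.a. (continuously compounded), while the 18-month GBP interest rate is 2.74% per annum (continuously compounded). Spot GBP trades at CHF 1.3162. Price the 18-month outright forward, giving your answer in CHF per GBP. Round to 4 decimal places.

1.3997

T = 18/12 years.
CHF growth factor: e^(0.0684×18/12) = 1.1080481.
GBP growth factor: e^(0.0274×18/12) = 1.0419563.
Forward (CHF per GBP) = 1.3162 × 1.1080481 / 1.0419563 = 1.399687.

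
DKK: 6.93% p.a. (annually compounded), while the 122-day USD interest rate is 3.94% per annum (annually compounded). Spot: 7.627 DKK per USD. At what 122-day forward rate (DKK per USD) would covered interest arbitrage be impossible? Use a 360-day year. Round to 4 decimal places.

7.7007

T = 122/360 years.
DKK growth factor: (1 + 0.0693)^(122/360) = 1.0229668.
USD accumulates by (1 + 0.0394)^(122/360) = 1.013182.
Forward (DKK per USD) = 7.627 × 1.0229668 / 1.013182 = 7.700658.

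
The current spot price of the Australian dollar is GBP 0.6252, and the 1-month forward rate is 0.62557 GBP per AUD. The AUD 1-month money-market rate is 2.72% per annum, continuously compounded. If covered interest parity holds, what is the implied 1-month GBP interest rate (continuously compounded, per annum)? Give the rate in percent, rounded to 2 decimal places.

3.43%

T = 1/12 years.
F/S = 0.62557/0.6252 = 1.0005918 = (growth of GBP) / (growth of AUD).
AUD growth factor: e^(0.0272×1/12) = 1.0022692.
Hence g_GBP = 1.0028623.
r = ln(1.0028623)/(1/12) = 0.034299 → 3.43%.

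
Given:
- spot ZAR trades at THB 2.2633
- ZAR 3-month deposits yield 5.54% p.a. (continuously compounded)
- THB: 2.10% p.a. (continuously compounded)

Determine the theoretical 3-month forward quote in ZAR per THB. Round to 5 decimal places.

T = 3/12 years.
THB growth factor: e^(0.0210×3/12) = 1.0052638.
Growth of 1 ZAR over T: e^(0.0554×3/12) = 1.0139464.
CIP: F = S · (grow THB)/(grow ZAR) = 2.2633 × 1.0052638/1.0139464 = 2.243919 THB per ZAR.
Quoted the other way: 1/2.243919 = 0.44565 ZAR per THB.

0.44565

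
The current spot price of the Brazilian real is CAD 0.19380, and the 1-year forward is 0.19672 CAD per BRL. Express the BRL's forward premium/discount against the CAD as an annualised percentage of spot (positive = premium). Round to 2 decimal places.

+1.51%

T = 1 year.
(F − S)/S = (0.19672 − 0.1938)/0.1938 = 0.0150671.
×(1/T) gives 1.51% p.a.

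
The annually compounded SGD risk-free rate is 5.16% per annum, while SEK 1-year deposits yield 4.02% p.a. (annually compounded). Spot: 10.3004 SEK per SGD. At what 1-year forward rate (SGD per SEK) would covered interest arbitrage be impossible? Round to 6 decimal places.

0.098148

T = 1 year.
Growth of 1 SEK over T: (1 + 0.0402)^1 = 1.040200.
SGD accumulates by (1 + 0.0516)^1 = 1.051600.
Forward (SEK per SGD) = 10.3004 × 1.040200 / 1.051600 = 10.18874.
Quoted the other way: 1/10.18874 = 0.098148 SGD per SEK.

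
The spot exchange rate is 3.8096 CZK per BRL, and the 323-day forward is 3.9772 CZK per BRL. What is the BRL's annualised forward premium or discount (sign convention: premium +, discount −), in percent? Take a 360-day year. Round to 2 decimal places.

T = 323/360 years.
Period premium: (3.9772 − 3.8096)/3.8096 = 0.0439941.
×(1/T) gives 4.90% p.a.

+4.90%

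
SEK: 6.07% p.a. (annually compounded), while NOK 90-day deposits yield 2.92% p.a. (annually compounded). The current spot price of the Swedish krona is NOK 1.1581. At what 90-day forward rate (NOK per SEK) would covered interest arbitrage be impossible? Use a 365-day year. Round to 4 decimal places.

1.1495

T = 90/365 years.
NOK growth factor: (1 + 0.0292)^(90/365) = 1.0071221.
SEK accumulates by (1 + 0.0607)^(90/365) = 1.0146365.
So F = 1.1581 × 1.0071221 / 1.0146365 = 1.149523 (NOK/SEK).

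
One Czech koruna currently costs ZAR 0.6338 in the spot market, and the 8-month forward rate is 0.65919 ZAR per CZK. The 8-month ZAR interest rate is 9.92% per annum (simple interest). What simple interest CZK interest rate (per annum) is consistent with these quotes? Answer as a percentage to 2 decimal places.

3.76%

T = 8/12 years.
CIP gives F = S · g_ZAR/g_CZK, so g_ZAR/g_CZK = 0.65919/0.6338 = 1.0400600.
The ZAR side grows by 1 + 0.0992×8/12 = 1.0661333.
So the CZK growth factor = 1.025069.
r = (1.025069 − 1)/(8/12) = 0.037604 → 3.76%.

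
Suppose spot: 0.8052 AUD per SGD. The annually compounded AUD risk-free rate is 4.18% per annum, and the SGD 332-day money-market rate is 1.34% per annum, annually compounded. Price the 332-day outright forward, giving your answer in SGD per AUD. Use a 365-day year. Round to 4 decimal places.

T = 332/365 years.
AUD growth factor: (1 + 0.0418)^(332/365) = 1.037950.
SGD accumulates by (1 + 0.0134)^(332/365) = 1.0121811.
Forward (AUD per SGD) = 0.8052 × 1.037950 / 1.0121811 = 0.8256994.
Invert for SGD per AUD: 1 / 0.8256994 = 1.2111.

1.2111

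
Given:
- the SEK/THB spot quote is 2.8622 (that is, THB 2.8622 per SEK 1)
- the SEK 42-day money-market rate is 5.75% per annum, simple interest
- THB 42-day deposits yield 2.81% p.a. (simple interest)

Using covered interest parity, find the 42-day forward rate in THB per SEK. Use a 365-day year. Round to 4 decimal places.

T = 42/365 years.
THB accumulates by 1 + 0.0281×42/365 = 1.0032334.
SEK accumulates by 1 + 0.0575×42/365 = 1.0066164.
So F = 2.8622 × 1.0032334 / 1.0066164 = 2.852581 (THB/SEK).

2.8526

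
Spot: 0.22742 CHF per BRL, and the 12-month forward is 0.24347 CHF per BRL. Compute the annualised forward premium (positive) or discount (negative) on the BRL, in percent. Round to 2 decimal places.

T = 1 year.
BRL trades forward at +7.05743% vs spot over the period.
×(1/T) gives 7.06% p.a.

+7.06%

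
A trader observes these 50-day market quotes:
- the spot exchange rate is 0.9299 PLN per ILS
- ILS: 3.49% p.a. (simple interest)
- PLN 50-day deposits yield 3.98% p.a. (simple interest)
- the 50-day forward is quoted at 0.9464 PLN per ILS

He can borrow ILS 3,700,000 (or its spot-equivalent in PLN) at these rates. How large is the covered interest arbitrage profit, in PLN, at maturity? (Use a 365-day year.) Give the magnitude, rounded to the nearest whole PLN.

PLN 59,032

T = 50/365 years.
Keep in ILS, deliver into the forward: 3,700,000·1.004780822·0.9464 = PLN 3,518,420.91.
Swap to PLN now, deposit: 3,700,000·0.9299·1.005452055 = PLN 3,459,388.50.
The quoted forward overvalues ILS, so borrow PLN, buy ILS at spot, deposit the ILS at 3.49%, and sell the proceeds forward at 0.9464.
The gap between the two covered legs is PLN 59,032.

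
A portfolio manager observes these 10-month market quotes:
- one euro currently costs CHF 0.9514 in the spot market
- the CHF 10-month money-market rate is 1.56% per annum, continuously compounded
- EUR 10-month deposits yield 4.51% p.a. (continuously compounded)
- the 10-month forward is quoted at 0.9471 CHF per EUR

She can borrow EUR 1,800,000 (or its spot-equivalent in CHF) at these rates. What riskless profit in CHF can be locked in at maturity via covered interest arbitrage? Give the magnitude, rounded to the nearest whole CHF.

T = 10/12 years.
Route A — deposit EUR, sell forward: 1,800,000 × 1.038298518 × 0.9471 = CHF 1,770,070.55.
Route B — convert at spot, deposit CHF: 1,800,000 × 0.9514 × 1.013084867 = CHF 1,734,928.10.
The quoted forward overvalues EUR, so borrow CHF, buy EUR at spot, deposit the EUR at 4.51%, and sell the proceeds forward at 0.9471.
Arbitrage profit = |1,770,070.55 − 1,734,928.10| = CHF 35,142.

CHF 35,142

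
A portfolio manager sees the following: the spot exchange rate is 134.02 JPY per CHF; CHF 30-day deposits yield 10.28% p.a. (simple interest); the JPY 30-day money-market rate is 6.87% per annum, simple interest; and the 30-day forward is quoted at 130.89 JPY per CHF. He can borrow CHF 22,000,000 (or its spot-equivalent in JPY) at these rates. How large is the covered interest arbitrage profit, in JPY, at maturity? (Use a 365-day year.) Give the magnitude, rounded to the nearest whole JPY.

JPY 61,178,110

T = 30/365 years.
Invest the CHF and cover forward: 22,000,000 × 1.008449315068 × 130.89 = JPY 2,903,910,478.68.
Convert at spot and invest in JPY: 22,000,000 × 134.02 × 1.005646575342 = JPY 2,965,088,588.60.
The quoted forward undervalues CHF, so borrow CHF, convert to JPY at spot, deposit the JPY at 6.87%, and buy CHF forward at 130.89 to cover the loan.
The gap between the two covered legs is JPY 61,178,110.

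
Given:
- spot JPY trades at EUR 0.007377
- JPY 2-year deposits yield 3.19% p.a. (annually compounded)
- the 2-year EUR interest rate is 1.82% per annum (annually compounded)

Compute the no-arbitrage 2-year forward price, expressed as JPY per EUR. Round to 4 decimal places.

139.2289

T = 2 years.
Growth of 1 EUR over T: (1 + 0.0182)^2 = 1.03673124.
JPY accumulates by (1 + 0.0319)^2 = 1.06481761.
CIP: F = S · (grow EUR)/(grow JPY) = 0.007377 × 1.03673124/1.06481761 = 0.00718241912 EUR per JPY.
Invert for JPY per EUR: 1 / 0.00718241912 = 139.2289.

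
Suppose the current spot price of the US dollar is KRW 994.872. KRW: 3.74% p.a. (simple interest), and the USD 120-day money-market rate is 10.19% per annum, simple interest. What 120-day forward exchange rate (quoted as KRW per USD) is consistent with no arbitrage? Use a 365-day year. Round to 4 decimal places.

974.4591

T = 120/365 years.
KRW accumulates by 1 + 0.0374×120/365 = 1.01229589.
Growth of 1 USD over T: 1 + 0.1019×120/365 = 1.03350137.
Forward (KRW per USD) = 994.872 × 1.01229589 / 1.03350137 = 974.459121.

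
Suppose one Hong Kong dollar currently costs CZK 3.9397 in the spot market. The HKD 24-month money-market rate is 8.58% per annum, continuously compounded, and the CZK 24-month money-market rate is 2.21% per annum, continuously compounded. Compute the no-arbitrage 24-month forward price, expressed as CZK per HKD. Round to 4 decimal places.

T = 2 years.
Growth of 1 CZK over T: e^(0.0221×2) = 1.0451914.
HKD accumulates by e^(0.0858×2) = 1.1872029.
Forward (CZK per HKD) = 3.9397 × 1.0451914 / 1.1872029 = 3.468439.

3.4684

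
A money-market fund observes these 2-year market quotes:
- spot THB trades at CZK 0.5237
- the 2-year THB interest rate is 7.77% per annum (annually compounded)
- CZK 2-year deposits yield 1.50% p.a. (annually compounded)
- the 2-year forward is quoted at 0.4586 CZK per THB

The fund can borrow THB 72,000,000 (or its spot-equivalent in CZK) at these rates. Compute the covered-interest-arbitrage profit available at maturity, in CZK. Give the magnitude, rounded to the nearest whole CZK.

CZK 496,346

T = 2 years.
Route A — deposit THB, sell forward: 72,000,000 × 1.16143729 × 0.4586 = CZK 38,349,730.17.
Route B — convert at spot, deposit CZK: 72,000,000 × 0.5237 × 1.030225 = CZK 38,846,075.94.
The quoted forward undervalues THB, so borrow THB, convert to CZK at spot, deposit the CZK at 1.50%, and buy THB forward at 0.4586 to cover the loan.
Profit = 38,846,075.94 − 38,349,730.17 = CZK 496,346.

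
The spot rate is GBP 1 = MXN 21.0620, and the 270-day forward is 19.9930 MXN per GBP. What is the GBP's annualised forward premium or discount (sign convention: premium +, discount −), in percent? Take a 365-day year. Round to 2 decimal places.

T = 270/365 years.
Period premium: (19.9930 − 21.062)/21.062 = -0.0507549.
Per annum: -0.0507549 / (270/365) = -0.068613 = -6.86%.

-6.86%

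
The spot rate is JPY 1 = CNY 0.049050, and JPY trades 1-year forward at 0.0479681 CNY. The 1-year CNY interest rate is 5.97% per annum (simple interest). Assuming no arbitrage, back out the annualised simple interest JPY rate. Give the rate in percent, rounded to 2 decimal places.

T = 1 year.
By CIP, F/S equals the CNY-to-JPY growth ratio: 0.0479681/0.04905 = 0.9779429.
CNY growth factor: 1 + 0.0597×1 = 1.059700.
So the JPY growth factor = 1.0836011.
r = (1.0836011 − 1)/1 = 0.083601 → 8.36%.

8.36%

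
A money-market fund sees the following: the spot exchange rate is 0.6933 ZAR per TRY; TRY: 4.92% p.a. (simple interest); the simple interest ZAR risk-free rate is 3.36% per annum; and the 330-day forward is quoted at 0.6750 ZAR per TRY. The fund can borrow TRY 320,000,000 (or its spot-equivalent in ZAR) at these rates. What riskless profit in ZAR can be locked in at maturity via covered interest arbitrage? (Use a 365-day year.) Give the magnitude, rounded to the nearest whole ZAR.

T = 330/365 years.
Route A — deposit TRY, sell forward: 320,000,000 × 1.04448219178 × 0.6750 = ZAR 225,608,153.42.
Route B — convert at spot, deposit ZAR: 320,000,000 × 0.6933 × 1.03037808219 = ZAR 228,595,559.80.
The quoted forward undervalues TRY, so borrow TRY, convert to ZAR at spot, deposit the ZAR at 3.36%, and buy TRY forward at 0.6750 to cover the loan.
The gap between the two covered legs is ZAR 2,987,406.

ZAR 2,987,406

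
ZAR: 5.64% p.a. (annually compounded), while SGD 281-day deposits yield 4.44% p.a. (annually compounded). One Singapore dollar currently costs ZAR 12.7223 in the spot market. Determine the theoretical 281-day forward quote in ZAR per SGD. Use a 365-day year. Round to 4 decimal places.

T = 281/365 years.
Growth of 1 ZAR over T: (1 + 0.0564)^(281/365) = 1.0431448.
SGD growth factor: (1 + 0.0444)^(281/365) = 1.03401038.
Forward (ZAR per SGD) = 12.7223 × 1.0431448 / 1.03401038 = 12.834688.

12.8347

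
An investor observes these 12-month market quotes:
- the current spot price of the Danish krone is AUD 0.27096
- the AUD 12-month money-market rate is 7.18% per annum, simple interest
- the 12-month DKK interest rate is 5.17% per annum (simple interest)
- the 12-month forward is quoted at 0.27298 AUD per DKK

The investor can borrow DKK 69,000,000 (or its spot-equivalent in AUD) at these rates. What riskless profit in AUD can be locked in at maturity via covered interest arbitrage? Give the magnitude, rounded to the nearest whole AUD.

AUD 229,208

T = 1 year.
Route A — deposit DKK, sell forward: 69,000,000 × 1.051700 × 0.27298 = AUD 19,809,421.55.
Route B — convert at spot, deposit AUD: 69,000,000 × 0.27096 × 1.071800 = AUD 20,038,630.03.
The quoted forward undervalues DKK, so borrow DKK, convert to AUD at spot, deposit the AUD at 7.18%, and buy DKK forward at 0.27298 to cover the loan.
Profit = 20,038,630.03 − 19,809,421.55 = AUD 229,208.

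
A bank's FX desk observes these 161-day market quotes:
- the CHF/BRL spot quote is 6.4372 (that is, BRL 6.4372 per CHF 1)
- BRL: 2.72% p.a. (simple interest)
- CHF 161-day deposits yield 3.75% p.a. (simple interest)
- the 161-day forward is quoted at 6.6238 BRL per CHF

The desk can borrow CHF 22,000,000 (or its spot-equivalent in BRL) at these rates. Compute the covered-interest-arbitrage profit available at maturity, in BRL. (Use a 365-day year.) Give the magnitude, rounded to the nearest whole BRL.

BRL 4,816,518

T = 161/365 years.
Keep in CHF, deliver into the forward: 22,000,000·1.01654109589·6.6238 = BRL 148,134,028.04.
Swap to BRL now, deposit: 22,000,000·6.4372·1.01199780822 = BRL 143,317,510.40.
The quoted forward overvalues CHF, so borrow BRL, buy CHF at spot, deposit the CHF at 3.75%, and sell the proceeds forward at 6.6238.
The gap between the two covered legs is BRL 4,816,518.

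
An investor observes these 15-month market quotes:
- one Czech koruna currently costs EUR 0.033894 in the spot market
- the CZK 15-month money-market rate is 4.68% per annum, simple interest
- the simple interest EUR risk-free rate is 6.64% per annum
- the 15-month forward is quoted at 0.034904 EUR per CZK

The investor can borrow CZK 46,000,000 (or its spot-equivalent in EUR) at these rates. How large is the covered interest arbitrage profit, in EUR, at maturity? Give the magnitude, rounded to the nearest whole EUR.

T = 15/12 years.
Route A — deposit CZK, sell forward: 46,000,000 × 1.058500 × 0.034904 = EUR 1,699,510.66.
Route B — convert at spot, deposit EUR: 46,000,000 × 0.033894 × 1.083000 = EUR 1,688,531.29.
The quoted forward overvalues CZK, so borrow EUR, buy CZK at spot, deposit the CZK at 4.68%, and sell the proceeds forward at 0.034904.
The gap between the two covered legs is EUR 10,979.

EUR 10,979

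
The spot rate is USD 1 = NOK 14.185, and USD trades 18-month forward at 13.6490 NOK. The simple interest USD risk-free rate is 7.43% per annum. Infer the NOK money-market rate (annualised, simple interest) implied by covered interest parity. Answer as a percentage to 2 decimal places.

4.63%

T = 18/12 years.
CIP gives F = S · g_NOK/g_USD, so g_NOK/g_USD = 13.649/14.185 = 0.9622136.
The USD side grows by 1 + 0.0743×18/12 = 1.111450.
That pins the NOK growth at 1.0694523.
r = (1.0694523 − 1)/(18/12) = 0.046302 → 4.63%.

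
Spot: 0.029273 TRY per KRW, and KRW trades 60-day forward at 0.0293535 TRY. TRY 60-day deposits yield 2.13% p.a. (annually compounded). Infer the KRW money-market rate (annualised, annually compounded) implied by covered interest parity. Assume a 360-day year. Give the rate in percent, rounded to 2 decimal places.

0.46%

T = 60/360 years.
F/S = 0.0293535/0.029273 = 1.0027500 = (growth of TRY) / (growth of KRW).
TRY growth factor: (1 + 0.0213)^(60/360) = 1.0035189.
That pins the KRW growth at 1.0007668.
r = 1.0007668^(360/60) − 1 = 0.004610 → 0.46%.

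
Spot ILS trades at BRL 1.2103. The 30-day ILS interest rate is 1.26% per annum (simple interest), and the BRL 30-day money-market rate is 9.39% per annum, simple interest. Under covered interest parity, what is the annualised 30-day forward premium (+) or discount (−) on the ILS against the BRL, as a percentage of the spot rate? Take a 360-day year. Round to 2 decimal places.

+8.12%

T = 30/360 years.
No-arbitrage forward: 1.2103 × 1.007825 / 1.001050 = 1.2184912 BRL/ILS.
Annualised premium = (F − S)/S × (1/T) = (1.2184912 − 1.2103)/1.2103 ÷ (30/360) = 8.12%.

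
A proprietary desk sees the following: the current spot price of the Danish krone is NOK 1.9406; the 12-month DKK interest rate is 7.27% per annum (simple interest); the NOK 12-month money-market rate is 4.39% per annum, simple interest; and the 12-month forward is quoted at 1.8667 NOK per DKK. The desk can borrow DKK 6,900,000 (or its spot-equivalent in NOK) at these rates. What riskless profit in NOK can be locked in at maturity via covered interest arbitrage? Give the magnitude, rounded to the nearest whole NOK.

T = 1 year.
Route A — deposit DKK, sell forward: 6,900,000 × 1.072700 × 1.8667 = NOK 13,816,622.72.
Route B — convert at spot, deposit NOK: 6,900,000 × 1.9406 × 1.043900 = NOK 13,977,967.15.
The quoted forward undervalues DKK, so borrow DKK, convert to NOK at spot, deposit the NOK at 4.39%, and buy DKK forward at 1.8667 to cover the loan.
Profit = 13,977,967.15 − 13,816,622.72 = NOK 161,344.

NOK 161,344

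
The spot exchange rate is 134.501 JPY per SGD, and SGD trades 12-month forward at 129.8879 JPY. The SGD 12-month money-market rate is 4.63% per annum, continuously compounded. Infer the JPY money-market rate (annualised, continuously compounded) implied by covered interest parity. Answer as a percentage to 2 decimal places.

T = 1 year.
F/S = 129.8879/134.501 = 0.9657021 = (growth of JPY) / (growth of SGD).
The SGD side grows by e^(0.0463×1) = 1.0473886.
So the JPY growth factor = 1.0114654.
r = ln(1.0114654)/1 = 0.011400 → 1.14%.

1.14%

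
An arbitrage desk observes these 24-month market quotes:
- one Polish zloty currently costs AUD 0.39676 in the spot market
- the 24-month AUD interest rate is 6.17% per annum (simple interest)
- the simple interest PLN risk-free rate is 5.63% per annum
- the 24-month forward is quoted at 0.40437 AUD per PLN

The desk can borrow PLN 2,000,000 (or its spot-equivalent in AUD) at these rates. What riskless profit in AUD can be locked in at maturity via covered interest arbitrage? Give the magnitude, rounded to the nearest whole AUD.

AUD 8,364

T = 2 years.
Route A — deposit PLN, sell forward: 2,000,000 × 1.112600 × 0.40437 = AUD 899,804.12.
Route B — convert at spot, deposit AUD: 2,000,000 × 0.39676 × 1.123400 = AUD 891,440.37.
The quoted forward overvalues PLN, so borrow AUD, buy PLN at spot, deposit the PLN at 5.63%, and sell the proceeds forward at 0.40437.
The gap between the two covered legs is AUD 8,364.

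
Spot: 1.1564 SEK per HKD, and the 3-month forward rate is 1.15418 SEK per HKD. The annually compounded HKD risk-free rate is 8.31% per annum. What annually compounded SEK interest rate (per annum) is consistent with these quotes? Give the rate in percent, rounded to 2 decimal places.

T = 3/12 years.
By CIP, F/S equals the SEK-to-HKD growth ratio: 1.15418/1.1564 = 0.9980802.
The HKD side grows by (1 + 0.0831)^(3/12) = 1.0201573.
That pins the SEK growth at 1.0181988.
Annualise: 1.0181988^(12/3) − 1 = 0.074807 = 7.48%.

7.48%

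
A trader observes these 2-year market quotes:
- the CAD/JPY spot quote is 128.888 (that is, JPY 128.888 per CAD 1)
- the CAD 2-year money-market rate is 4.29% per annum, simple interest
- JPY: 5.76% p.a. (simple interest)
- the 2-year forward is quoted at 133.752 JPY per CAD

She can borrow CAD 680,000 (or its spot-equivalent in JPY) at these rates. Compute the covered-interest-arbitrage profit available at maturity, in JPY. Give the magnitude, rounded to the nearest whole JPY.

JPY 1,014,576

T = 2 years.
Invest the CAD and cover forward: 680,000 × 1.085800 × 133.752 = JPY 98,754,986.69.
Convert at spot and invest in JPY: 680,000 × 128.888 × 1.115200 = JPY 97,740,410.37.
The quoted forward overvalues CAD, so borrow JPY, buy CAD at spot, deposit the CAD at 4.29%, and sell the proceeds forward at 133.752.
The gap between the two covered legs is JPY 1,014,576.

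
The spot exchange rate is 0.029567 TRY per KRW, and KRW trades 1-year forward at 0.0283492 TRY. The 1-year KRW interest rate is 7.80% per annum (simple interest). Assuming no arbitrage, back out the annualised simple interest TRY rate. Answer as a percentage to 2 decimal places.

3.36%

T = 1 year.
By CIP, F/S equals the TRY-to-KRW growth ratio: 0.0283492/0.029567 = 0.9588122.
KRW growth factor: 1 + 0.0780×1 = 1.078000.
Hence g_TRY = 1.0335996.
r = (1.0335996 − 1)/1 = 0.033600 → 3.36%.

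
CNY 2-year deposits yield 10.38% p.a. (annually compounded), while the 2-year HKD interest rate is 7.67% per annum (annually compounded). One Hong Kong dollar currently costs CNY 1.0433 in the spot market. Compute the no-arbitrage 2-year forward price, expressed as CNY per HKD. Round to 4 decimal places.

T = 2 years.
CNY accumulates by (1 + 0.1038)^2 = 1.2183744.
Growth of 1 HKD over T: (1 + 0.0767)^2 = 1.1592829.
So F = 1.0433 × 1.2183744 / 1.1592829 = 1.096480 (CNY/HKD).

1.0965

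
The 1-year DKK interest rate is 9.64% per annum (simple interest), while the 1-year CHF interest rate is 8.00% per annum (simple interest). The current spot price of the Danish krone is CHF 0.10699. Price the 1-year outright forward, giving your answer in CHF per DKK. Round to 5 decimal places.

0.10539

T = 1 year.
CHF growth factor: 1 + 0.0800×1 = 1.080000.
DKK growth factor: 1 + 0.0964×1 = 1.096400.
CIP: F = S · (grow CHF)/(grow DKK) = 0.10699 × 1.080000/1.096400 = 0.1053896 CHF per DKK.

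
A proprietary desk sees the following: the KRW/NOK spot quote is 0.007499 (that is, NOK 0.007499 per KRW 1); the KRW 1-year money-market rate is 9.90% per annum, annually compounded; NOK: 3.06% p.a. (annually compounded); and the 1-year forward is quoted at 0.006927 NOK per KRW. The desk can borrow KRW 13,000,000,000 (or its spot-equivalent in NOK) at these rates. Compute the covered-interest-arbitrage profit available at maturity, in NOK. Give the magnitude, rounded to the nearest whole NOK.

T = 1 year.
Invest the KRW and cover forward: 13,000,000,000 × 1.099000 × 0.006927 = NOK 98,966,049.00.
Convert at spot and invest in NOK: 13,000,000,000 × 0.007499 × 1.030600 = NOK 100,470,102.20.
The quoted forward undervalues KRW, so borrow KRW, convert to NOK at spot, deposit the NOK at 3.06%, and buy KRW forward at 0.006927 to cover the loan.
The gap between the two covered legs is NOK 1,504,053.

NOK 1,504,053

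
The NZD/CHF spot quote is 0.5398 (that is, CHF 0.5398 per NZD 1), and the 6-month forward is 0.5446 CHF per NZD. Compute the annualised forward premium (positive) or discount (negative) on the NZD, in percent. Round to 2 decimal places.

T = 6/12 years.
Period premium: (0.5446 − 0.5398)/0.5398 = 0.0088922.
Annualise by dividing by T: 0.0088922 / (6/12) = 0.017784 → 1.78%.

+1.78%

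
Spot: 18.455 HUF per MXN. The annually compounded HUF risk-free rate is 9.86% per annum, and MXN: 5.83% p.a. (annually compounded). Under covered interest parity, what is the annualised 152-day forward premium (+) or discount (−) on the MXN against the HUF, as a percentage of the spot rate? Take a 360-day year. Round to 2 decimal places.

T = 152/360 years.
No-arbitrage forward: 18.455 × 1.0405031 / 1.0242132 = 18.748523 HUF/MXN.
Annualised premium = (F − S)/S × (1/T) = (18.748523 − 18.455)/18.455 ÷ (152/360) = 3.77%.

+3.77%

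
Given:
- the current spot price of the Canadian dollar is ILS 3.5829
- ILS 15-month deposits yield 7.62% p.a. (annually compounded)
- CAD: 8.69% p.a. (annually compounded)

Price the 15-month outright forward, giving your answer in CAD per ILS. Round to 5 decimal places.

T = 15/12 years.
Growth of 1 ILS over T: (1 + 0.0762)^(15/12) = 1.0961405.
CAD growth factor: (1 + 0.0869)^(15/12) = 1.1097802.
CIP: F = S · (grow ILS)/(grow CAD) = 3.5829 × 1.0961405/1.1097802 = 3.538865 ILS per CAD.
Invert for CAD per ILS: 1 / 3.538865 = 0.28258.

0.28258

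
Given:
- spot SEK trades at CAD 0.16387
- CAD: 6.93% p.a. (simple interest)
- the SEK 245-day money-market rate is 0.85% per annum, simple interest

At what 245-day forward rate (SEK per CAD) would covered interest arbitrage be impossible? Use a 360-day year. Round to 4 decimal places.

T = 245/360 years.
CAD growth factor: 1 + 0.0693×245/360 = 1.0471625.
Growth of 1 SEK over T: 1 + 0.0085×245/360 = 1.0057847.
Forward (CAD per SEK) = 0.16387 × 1.0471625 / 1.0057847 = 0.1706116.
Invert for SEK per CAD: 1 / 0.1706116 = 5.8613.

5.8613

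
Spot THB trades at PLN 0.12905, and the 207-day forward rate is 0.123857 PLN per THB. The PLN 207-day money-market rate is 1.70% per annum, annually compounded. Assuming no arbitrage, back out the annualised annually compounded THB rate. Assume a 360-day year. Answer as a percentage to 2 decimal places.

T = 207/360 years.
F/S = 0.123857/0.12905 = 0.9597598 = (growth of PLN) / (growth of THB).
PLN growth factor: (1 + 0.0170)^(207/360) = 1.009740.
Hence g_THB = 1.0520757.
r = 1.0520757^(360/207) − 1 = 0.092302 → 9.23%.

9.23%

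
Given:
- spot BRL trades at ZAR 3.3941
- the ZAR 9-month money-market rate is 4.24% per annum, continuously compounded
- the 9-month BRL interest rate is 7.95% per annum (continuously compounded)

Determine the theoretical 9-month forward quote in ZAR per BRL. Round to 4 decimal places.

T = 9/12 years.
Growth of 1 ZAR over T: e^(0.0424×9/12) = 1.032311.
BRL accumulates by e^(0.0795×9/12) = 1.0614384.
CIP: F = S · (grow ZAR)/(grow BRL) = 3.3941 × 1.032311/1.0614384 = 3.300961 ZAR per BRL.

3.3010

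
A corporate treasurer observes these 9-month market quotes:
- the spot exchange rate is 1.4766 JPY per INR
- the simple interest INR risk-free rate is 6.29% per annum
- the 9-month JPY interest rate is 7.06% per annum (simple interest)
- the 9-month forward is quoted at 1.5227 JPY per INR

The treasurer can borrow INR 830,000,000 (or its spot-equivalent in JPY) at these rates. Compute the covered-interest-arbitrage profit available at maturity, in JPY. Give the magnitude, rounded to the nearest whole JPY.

JPY 32,990,344

T = 9/12 years.
Invest the INR and cover forward: 830,000,000 × 1.047175 × 1.5227 = JPY 1,323,462,699.18.
Convert at spot and invest in JPY: 830,000,000 × 1.4766 × 1.052950 = JPY 1,290,472,355.10.
The quoted forward overvalues INR, so borrow JPY, buy INR at spot, deposit the INR at 6.29%, and sell the proceeds forward at 1.5227.
The gap between the two covered legs is JPY 32,990,344.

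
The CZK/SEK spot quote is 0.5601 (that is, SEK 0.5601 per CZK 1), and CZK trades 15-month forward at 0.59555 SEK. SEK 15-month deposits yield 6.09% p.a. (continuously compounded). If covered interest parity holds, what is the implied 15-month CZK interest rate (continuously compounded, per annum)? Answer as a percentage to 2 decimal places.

1.18%

T = 15/12 years.
By CIP, F/S equals the SEK-to-CZK growth ratio: 0.59555/0.5601 = 1.0632923.
The SEK side grows by e^(0.0609×15/12) = 1.0790975.
That pins the CZK growth at 1.0148644.
Take logs: ln 1.0148644 / (15/12) = 0.011804, so 1.18%.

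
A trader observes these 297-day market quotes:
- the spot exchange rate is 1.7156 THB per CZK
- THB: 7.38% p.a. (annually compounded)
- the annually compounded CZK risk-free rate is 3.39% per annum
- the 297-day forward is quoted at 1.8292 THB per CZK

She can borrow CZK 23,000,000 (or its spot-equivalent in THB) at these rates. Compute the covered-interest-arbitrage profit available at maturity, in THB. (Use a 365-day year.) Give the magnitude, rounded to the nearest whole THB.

T = 297/365 years.
Invest the CZK and cover forward: 23,000,000 × 1.0274984239 × 1.8292 = THB 43,228,502.69.
Convert at spot and invest in THB: 23,000,000 × 1.7156 × 1.0596497205 = THB 41,812,506.39.
The quoted forward overvalues CZK, so borrow THB, buy CZK at spot, deposit the CZK at 3.39%, and sell the proceeds forward at 1.8292.
Arbitrage profit = |43,228,502.69 − 41,812,506.39| = THB 1,415,996.

THB 1,415,996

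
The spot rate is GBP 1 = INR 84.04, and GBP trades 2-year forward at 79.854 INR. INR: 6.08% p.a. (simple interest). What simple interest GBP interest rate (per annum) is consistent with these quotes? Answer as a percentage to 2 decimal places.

9.02%

T = 2 years.
CIP gives F = S · g_INR/g_GBP, so g_INR/g_GBP = 79.854/84.04 = 0.9501904.
The INR side grows by 1 + 0.0608×2 = 1.121600.
That pins the GBP growth at 1.180395.
r = (1.180395 − 1)/2 = 0.090198 → 9.02%.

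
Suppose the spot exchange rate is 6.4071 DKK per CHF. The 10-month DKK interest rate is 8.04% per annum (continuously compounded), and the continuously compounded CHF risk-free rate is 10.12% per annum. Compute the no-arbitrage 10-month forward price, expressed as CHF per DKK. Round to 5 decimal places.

T = 10/12 years.
Growth of 1 DKK over T: e^(0.0804×10/12) = 1.0692955.
Growth of 1 CHF over T: e^(0.1012×10/12) = 1.0879915.
CIP: F = S · (grow DKK)/(grow CHF) = 6.4071 × 1.0692955/1.0879915 = 6.297001 DKK per CHF.
Invert for CHF per DKK: 1 / 6.297001 = 0.15881.

0.15881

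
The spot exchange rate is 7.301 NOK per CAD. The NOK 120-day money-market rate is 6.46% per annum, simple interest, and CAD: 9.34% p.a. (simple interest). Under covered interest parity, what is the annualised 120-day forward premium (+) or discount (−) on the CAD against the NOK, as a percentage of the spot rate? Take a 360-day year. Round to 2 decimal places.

-2.79%

T = 120/360 years.
CIP forward (NOK per CAD) = 7.301 × 1.0215333/1.0311333 = 7.233027.
(F − S)/S ÷ T = (7.233027 − 7.301)/7.301/(120/360) = -0.027930 → -2.79%.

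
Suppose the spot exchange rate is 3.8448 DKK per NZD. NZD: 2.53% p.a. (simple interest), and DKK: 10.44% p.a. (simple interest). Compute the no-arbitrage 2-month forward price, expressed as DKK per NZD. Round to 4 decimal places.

3.8953

T = 2/12 years.
DKK accumulates by 1 + 0.1044×2/12 = 1.017400.
NZD growth factor: 1 + 0.0253×2/12 = 1.0042167.
So F = 3.8448 × 1.017400 / 1.0042167 = 3.895274 (DKK/NZD).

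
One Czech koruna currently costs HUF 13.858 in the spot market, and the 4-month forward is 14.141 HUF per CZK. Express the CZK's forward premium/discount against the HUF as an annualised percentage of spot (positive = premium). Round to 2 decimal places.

+6.13%

T = 4/12 years.
(F − S)/S = (14.141 − 13.858)/13.858 = 0.0204214.
Annualise by dividing by T: 0.0204214 / (4/12) = 0.061264 → 6.13%.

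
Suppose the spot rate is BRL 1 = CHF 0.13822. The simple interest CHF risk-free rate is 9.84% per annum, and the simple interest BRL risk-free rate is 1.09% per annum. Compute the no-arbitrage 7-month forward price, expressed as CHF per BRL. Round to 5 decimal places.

T = 7/12 years.
Growth of 1 CHF over T: 1 + 0.0984×7/12 = 1.057400.
BRL growth factor: 1 + 0.0109×7/12 = 1.0063583.
So F = 0.13822 × 1.057400 / 1.0063583 = 0.1452304 (CHF/BRL).

0.14523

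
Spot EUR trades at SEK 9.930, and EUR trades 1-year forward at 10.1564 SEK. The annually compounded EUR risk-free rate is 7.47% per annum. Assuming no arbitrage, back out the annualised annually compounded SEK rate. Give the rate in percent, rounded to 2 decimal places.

9.92%

T = 1 year.
F/S = 10.1564/9.93 = 1.0227996 = (growth of SEK) / (growth of EUR).
EUR growth factor: (1 + 0.0747)^1 = 1.074700.
That pins the SEK growth at 1.0992027.
Annualise: 1.0992027^(1/1) − 1 = 0.099203 = 9.92%.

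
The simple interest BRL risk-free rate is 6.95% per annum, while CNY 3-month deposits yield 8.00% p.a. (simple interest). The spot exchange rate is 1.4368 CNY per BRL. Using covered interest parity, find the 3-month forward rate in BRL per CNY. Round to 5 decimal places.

0.69420

T = 3/12 years.
CNY growth factor: 1 + 0.0800×3/12 = 1.020000.
BRL accumulates by 1 + 0.0695×3/12 = 1.017375.
Forward (CNY per BRL) = 1.4368 × 1.020000 / 1.017375 = 1.440507.
Quoted the other way: 1/1.440507 = 0.69420 BRL per CNY.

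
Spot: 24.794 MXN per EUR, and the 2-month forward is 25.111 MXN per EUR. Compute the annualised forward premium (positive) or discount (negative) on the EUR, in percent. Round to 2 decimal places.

T = 2/12 years.
Period premium: (25.111 − 24.794)/24.794 = 0.0127854.
Annualise by dividing by T: 0.0127854 / (2/12) = 0.076712 → 7.67%.

+7.67%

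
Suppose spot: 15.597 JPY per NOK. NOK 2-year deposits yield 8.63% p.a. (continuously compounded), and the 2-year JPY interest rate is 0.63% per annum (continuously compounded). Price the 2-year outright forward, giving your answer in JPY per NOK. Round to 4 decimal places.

13.2909

T = 2 years.
JPY accumulates by e^(0.0063×2) = 1.01267971.
Growth of 1 NOK over T: e^(0.0863×2) = 1.18839065.
CIP: F = S · (grow JPY)/(grow NOK) = 15.597 × 1.01267971/1.18839065 = 13.290887 JPY per NOK.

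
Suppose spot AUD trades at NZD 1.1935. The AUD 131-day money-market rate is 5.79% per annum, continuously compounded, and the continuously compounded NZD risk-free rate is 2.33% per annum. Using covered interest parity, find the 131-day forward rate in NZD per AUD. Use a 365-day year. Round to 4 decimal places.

1.1788

T = 131/365 years.
NZD accumulates by e^(0.0233×131/365) = 1.0083975.
Growth of 1 AUD over T: e^(0.0579×131/365) = 1.020998.
CIP: F = S · (grow NZD)/(grow AUD) = 1.1935 × 1.0083975/1.020998 = 1.178771 NZD per AUD.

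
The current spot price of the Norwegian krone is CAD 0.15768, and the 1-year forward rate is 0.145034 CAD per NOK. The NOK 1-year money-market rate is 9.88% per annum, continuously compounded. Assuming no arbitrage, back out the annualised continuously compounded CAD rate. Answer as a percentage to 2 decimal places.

T = 1 year.
CIP gives F = S · g_CAD/g_NOK, so g_CAD/g_NOK = 0.145034/0.15768 = 0.9197996.
The NOK side grows by e^(0.0988×1) = 1.1038455.
Hence g_CAD = 1.0153166.
Take logs: ln 1.0153166 / 1 = 0.015200, so 1.52%.

1.52%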